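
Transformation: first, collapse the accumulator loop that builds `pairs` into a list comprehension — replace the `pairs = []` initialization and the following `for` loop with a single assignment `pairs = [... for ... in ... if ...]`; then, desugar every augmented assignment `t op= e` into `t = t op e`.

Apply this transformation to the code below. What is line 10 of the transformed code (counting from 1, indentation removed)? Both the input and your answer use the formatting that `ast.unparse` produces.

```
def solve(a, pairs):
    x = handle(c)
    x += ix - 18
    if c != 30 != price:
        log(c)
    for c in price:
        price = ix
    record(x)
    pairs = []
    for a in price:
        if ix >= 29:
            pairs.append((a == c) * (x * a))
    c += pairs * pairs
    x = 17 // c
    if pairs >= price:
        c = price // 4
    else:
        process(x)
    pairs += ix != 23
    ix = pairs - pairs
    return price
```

c = c + pairs * pairs

Transformed code:
def solve(a, pairs):
    x = handle(c)
    x = x + (ix - 18)
    if c != 30 != price:
        log(c)
    for c in price:
        price = ix
    record(x)
    pairs = [(a == c) * (x * a) for a in price if ix >= 29]
    c = c + pairs * pairs
    x = 17 // c
    if pairs >= price:
        c = price // 4
    else:
        process(x)
    pairs = pairs + (ix != 23)
    ix = pairs - pairs
    return price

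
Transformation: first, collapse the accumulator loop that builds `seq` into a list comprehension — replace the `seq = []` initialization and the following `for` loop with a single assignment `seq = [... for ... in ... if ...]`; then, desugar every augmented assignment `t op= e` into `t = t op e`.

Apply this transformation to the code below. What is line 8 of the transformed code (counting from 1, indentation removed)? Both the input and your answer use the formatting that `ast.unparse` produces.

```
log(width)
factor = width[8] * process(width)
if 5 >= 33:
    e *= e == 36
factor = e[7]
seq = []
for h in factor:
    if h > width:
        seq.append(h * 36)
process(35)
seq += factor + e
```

Transformed code:
log(width)
factor = width[8] * process(width)
if 5 >= 33:
    e = e * (e == 36)
factor = e[7]
seq = [h * 36 for h in factor if h > width]
process(35)
seq = seq + (factor + e)

seq = seq + (factor + e)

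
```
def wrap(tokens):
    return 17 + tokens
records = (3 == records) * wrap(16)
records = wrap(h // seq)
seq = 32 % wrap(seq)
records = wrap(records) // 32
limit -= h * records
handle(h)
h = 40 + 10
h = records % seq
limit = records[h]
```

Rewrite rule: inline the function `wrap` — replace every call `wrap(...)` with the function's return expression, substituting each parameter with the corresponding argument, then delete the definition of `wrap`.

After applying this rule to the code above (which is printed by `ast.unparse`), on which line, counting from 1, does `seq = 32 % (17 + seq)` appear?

3

Transformed code:
records = (3 == records) * (17 + 16)
records = 17 + h // seq
seq = 32 % (17 + seq)
records = (17 + records) // 32
limit -= h * records
handle(h)
h = 40 + 10
h = records % seq
limit = records[h]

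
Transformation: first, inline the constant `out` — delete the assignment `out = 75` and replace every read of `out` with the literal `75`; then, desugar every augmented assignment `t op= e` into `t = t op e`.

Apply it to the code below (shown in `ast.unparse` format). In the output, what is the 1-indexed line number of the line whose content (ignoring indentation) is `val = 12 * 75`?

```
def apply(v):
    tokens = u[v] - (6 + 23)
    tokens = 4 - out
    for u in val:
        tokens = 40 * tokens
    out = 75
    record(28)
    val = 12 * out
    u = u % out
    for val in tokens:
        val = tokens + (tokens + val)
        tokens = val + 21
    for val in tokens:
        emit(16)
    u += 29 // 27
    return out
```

7

Transformed code:
def apply(v):
    tokens = u[v] - (6 + 23)
    tokens = 4 - 75
    for u in val:
        tokens = 40 * tokens
    record(28)
    val = 12 * 75
    u = u % 75
    for val in tokens:
        val = tokens + (tokens + val)
        tokens = val + 21
    for val in tokens:
        emit(16)
    u = u + 29 // 27
    return 75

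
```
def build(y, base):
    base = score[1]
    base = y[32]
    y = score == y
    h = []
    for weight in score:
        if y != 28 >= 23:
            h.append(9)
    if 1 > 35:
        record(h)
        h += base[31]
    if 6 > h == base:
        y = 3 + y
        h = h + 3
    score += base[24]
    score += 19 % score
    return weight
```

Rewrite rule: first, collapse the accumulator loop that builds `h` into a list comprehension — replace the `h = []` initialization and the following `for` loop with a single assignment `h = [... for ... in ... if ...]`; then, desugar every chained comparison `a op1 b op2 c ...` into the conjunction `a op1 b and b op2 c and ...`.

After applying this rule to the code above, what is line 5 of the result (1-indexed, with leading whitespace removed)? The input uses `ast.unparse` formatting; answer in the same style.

h = [9 for weight in score if y != 28 and 28 >= 23]

Transformed code:
def build(y, base):
    base = score[1]
    base = y[32]
    y = score == y
    h = [9 for weight in score if y != 28 and 28 >= 23]
    if 1 > 35:
        record(h)
        h += base[31]
    if 6 > h and h == base:
        y = 3 + y
        h = h + 3
    score += base[24]
    score += 19 % score
    return weight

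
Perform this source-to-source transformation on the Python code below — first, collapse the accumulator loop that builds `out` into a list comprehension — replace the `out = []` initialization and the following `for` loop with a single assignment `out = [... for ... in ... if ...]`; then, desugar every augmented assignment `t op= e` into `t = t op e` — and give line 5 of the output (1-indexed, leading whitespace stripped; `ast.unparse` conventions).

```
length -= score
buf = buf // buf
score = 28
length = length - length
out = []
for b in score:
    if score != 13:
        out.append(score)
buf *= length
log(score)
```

out = [score for b in score if score != 13]

Transformed code:
length = length - score
buf = buf // buf
score = 28
length = length - length
out = [score for b in score if score != 13]
buf = buf * length
log(score)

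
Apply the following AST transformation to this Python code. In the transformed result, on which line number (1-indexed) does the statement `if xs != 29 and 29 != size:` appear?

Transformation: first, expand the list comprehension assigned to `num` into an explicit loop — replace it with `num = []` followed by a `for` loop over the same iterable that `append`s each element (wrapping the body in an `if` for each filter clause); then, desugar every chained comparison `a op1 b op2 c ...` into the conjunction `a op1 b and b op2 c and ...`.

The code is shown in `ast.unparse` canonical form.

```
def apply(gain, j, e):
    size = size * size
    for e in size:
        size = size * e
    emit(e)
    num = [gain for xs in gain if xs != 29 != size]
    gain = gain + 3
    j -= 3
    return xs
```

Transformed code:
def apply(gain, j, e):
    size = size * size
    for e in size:
        size = size * e
    emit(e)
    num = []
    for xs in gain:
        if xs != 29 and 29 != size:
            num.append(gain)
    gain = gain + 3
    j -= 3
    return xs

8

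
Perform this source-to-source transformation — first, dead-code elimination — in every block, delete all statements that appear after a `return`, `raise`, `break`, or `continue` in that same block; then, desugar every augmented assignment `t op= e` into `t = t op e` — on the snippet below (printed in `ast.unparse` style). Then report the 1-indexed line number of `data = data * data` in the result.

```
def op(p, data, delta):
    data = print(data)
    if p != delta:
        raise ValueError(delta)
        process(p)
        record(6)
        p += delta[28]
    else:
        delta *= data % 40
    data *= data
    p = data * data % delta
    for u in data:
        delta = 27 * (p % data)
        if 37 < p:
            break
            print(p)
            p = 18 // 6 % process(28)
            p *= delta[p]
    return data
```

Transformed code:
def op(p, data, delta):
    data = print(data)
    if p != delta:
        raise ValueError(delta)
    else:
        delta = delta * (data % 40)
    data = data * data
    p = data * data % delta
    for u in data:
        delta = 27 * (p % data)
        if 37 < p:
            break
    return data

7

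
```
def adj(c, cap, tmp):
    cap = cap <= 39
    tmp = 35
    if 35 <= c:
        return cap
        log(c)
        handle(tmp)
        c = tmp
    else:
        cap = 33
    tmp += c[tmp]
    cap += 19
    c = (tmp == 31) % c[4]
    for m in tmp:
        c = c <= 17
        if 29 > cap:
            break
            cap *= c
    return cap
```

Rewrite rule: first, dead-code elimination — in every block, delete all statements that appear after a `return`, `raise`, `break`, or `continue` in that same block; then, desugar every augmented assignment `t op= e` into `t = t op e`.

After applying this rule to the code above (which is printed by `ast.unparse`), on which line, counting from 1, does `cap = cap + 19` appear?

Transformed code:
def adj(c, cap, tmp):
    cap = cap <= 39
    tmp = 35
    if 35 <= c:
        return cap
    else:
        cap = 33
    tmp = tmp + c[tmp]
    cap = cap + 19
    c = (tmp == 31) % c[4]
    for m in tmp:
        c = c <= 17
        if 29 > cap:
            break
    return cap

9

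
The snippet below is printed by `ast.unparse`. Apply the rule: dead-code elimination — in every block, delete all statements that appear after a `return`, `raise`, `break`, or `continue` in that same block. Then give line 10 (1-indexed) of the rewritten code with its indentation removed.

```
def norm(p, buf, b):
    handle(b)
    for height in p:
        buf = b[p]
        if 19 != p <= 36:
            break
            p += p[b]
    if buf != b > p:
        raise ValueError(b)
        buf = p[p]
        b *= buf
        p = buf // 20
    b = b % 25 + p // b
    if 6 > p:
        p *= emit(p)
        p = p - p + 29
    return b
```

if 6 > p:

Transformed code:
def norm(p, buf, b):
    handle(b)
    for height in p:
        buf = b[p]
        if 19 != p <= 36:
            break
    if buf != b > p:
        raise ValueError(b)
    b = b % 25 + p // b
    if 6 > p:
        p *= emit(p)
        p = p - p + 29
    return b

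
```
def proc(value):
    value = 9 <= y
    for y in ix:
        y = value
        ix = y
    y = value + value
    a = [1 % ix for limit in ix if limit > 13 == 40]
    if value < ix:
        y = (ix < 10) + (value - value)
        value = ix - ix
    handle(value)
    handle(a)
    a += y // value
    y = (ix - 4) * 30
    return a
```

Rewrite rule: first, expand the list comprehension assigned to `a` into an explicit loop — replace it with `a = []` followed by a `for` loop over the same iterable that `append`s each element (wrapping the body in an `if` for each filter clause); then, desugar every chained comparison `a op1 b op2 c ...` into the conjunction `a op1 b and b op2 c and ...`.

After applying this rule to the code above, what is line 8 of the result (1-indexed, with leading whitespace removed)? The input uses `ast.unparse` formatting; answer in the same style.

for limit in ix:

Transformed code:
def proc(value):
    value = 9 <= y
    for y in ix:
        y = value
        ix = y
    y = value + value
    a = []
    for limit in ix:
        if limit > 13 and 13 == 40:
            a.append(1 % ix)
    if value < ix:
        y = (ix < 10) + (value - value)
        value = ix - ix
    handle(value)
    handle(a)
    a += y // value
    y = (ix - 4) * 30
    return a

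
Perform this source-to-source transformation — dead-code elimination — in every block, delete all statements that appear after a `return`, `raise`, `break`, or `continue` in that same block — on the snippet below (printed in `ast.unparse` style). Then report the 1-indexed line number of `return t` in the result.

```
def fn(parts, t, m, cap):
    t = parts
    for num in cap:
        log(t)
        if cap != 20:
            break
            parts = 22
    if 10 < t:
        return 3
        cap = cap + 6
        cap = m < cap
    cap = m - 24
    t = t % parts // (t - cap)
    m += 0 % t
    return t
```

12

Transformed code:
def fn(parts, t, m, cap):
    t = parts
    for num in cap:
        log(t)
        if cap != 20:
            break
    if 10 < t:
        return 3
    cap = m - 24
    t = t % parts // (t - cap)
    m += 0 % t
    return t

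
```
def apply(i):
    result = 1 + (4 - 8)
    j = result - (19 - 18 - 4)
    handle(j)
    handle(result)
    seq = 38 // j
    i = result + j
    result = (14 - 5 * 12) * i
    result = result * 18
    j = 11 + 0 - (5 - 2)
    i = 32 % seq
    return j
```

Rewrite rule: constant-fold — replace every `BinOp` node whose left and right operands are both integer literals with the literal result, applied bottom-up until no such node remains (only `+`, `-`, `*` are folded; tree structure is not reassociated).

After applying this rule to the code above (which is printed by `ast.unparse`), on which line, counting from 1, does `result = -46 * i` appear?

8

Transformed code:
def apply(i):
    result = -3
    j = result - -3
    handle(j)
    handle(result)
    seq = 38 // j
    i = result + j
    result = -46 * i
    result = result * 18
    j = 8
    i = 32 % seq
    return j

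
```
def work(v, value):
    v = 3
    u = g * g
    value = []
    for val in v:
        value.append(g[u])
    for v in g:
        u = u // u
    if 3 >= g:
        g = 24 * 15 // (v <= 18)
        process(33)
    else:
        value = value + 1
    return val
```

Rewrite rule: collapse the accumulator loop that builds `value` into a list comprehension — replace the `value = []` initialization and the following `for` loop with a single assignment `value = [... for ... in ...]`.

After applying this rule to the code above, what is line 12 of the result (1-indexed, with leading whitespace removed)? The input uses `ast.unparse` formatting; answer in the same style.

return val

Transformed code:
def work(v, value):
    v = 3
    u = g * g
    value = [g[u] for val in v]
    for v in g:
        u = u // u
    if 3 >= g:
        g = 24 * 15 // (v <= 18)
        process(33)
    else:
        value = value + 1
    return val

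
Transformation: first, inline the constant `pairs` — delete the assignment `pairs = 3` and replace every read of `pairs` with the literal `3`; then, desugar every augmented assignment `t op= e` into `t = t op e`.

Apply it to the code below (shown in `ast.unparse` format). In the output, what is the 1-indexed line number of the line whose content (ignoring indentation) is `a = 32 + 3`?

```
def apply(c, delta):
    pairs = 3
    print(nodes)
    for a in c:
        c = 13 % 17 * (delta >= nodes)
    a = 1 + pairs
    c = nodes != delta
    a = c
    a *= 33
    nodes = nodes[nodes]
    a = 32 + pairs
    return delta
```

10

Transformed code:
def apply(c, delta):
    print(nodes)
    for a in c:
        c = 13 % 17 * (delta >= nodes)
    a = 1 + 3
    c = nodes != delta
    a = c
    a = a * 33
    nodes = nodes[nodes]
    a = 32 + 3
    return delta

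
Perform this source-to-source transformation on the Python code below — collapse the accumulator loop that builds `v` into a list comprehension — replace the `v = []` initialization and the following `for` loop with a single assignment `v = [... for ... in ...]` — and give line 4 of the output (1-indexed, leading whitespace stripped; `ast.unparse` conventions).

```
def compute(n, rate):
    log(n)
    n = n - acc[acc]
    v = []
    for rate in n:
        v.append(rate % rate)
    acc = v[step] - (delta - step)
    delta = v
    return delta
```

v = [rate % rate for rate in n]

Transformed code:
def compute(n, rate):
    log(n)
    n = n - acc[acc]
    v = [rate % rate for rate in n]
    acc = v[step] - (delta - step)
    delta = v
    return delta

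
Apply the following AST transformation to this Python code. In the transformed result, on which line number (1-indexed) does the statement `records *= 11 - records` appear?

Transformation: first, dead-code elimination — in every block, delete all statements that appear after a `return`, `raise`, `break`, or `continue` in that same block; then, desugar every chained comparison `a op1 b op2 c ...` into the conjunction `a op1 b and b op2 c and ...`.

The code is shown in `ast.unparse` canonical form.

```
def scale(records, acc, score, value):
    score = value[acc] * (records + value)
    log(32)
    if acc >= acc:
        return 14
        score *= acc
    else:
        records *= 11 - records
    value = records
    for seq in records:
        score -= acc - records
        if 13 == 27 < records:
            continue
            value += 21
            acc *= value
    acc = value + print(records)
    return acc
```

Transformed code:
def scale(records, acc, score, value):
    score = value[acc] * (records + value)
    log(32)
    if acc >= acc:
        return 14
    else:
        records *= 11 - records
    value = records
    for seq in records:
        score -= acc - records
        if 13 == 27 and 27 < records:
            continue
    acc = value + print(records)
    return acc

7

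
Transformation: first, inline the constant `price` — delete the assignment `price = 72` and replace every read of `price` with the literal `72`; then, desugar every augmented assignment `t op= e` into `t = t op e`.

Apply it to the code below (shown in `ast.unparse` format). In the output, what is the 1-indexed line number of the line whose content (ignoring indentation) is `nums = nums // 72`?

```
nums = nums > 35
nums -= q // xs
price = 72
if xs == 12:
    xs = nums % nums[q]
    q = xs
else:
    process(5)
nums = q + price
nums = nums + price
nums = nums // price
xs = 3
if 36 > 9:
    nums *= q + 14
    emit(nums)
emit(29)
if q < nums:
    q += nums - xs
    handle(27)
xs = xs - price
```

10

Transformed code:
nums = nums > 35
nums = nums - q // xs
if xs == 12:
    xs = nums % nums[q]
    q = xs
else:
    process(5)
nums = q + 72
nums = nums + 72
nums = nums // 72
xs = 3
if 36 > 9:
    nums = nums * (q + 14)
    emit(nums)
emit(29)
if q < nums:
    q = q + (nums - xs)
    handle(27)
xs = xs - 72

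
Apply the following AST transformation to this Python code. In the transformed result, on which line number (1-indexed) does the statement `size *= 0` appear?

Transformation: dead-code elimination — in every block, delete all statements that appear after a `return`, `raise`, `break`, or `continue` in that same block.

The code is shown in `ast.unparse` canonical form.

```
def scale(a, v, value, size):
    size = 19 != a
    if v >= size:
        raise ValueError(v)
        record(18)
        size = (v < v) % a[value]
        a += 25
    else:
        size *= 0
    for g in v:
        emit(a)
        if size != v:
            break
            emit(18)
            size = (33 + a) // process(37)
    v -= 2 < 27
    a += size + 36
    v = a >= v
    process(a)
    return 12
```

6

Transformed code:
def scale(a, v, value, size):
    size = 19 != a
    if v >= size:
        raise ValueError(v)
    else:
        size *= 0
    for g in v:
        emit(a)
        if size != v:
            break
    v -= 2 < 27
    a += size + 36
    v = a >= v
    process(a)
    return 12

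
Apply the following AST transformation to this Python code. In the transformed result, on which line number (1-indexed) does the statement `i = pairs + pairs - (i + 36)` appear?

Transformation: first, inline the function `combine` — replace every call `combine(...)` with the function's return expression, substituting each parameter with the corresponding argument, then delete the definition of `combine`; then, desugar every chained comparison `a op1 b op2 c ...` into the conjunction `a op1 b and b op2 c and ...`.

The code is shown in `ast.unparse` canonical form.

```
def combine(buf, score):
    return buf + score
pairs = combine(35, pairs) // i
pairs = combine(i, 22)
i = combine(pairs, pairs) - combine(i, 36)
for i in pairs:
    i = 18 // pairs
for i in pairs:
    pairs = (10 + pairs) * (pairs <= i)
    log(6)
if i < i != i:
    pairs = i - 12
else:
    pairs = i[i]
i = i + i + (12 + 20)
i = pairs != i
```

3

Transformed code:
pairs = (35 + pairs) // i
pairs = i + 22
i = pairs + pairs - (i + 36)
for i in pairs:
    i = 18 // pairs
for i in pairs:
    pairs = (10 + pairs) * (pairs <= i)
    log(6)
if i < i and i != i:
    pairs = i - 12
else:
    pairs = i[i]
i = i + i + (12 + 20)
i = pairs != i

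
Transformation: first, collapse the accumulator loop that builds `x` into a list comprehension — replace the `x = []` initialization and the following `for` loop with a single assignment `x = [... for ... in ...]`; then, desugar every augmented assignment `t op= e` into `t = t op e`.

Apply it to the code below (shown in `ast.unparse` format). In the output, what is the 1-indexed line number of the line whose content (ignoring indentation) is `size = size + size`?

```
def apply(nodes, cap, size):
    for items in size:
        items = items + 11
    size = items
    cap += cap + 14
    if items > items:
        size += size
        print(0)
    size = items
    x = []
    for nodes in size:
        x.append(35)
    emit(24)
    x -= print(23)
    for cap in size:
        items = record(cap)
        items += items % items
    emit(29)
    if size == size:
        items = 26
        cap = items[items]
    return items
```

7

Transformed code:
def apply(nodes, cap, size):
    for items in size:
        items = items + 11
    size = items
    cap = cap + (cap + 14)
    if items > items:
        size = size + size
        print(0)
    size = items
    x = [35 for nodes in size]
    emit(24)
    x = x - print(23)
    for cap in size:
        items = record(cap)
        items = items + items % items
    emit(29)
    if size == size:
        items = 26
        cap = items[items]
    return items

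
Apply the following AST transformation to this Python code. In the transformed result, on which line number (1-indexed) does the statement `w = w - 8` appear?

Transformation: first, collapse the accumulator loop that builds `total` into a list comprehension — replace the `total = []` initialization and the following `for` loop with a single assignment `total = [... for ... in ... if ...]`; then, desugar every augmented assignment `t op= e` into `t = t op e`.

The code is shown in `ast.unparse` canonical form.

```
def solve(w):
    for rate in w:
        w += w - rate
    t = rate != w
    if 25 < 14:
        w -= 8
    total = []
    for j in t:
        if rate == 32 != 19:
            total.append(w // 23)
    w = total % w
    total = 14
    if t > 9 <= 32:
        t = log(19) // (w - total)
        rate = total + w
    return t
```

6

Transformed code:
def solve(w):
    for rate in w:
        w = w + (w - rate)
    t = rate != w
    if 25 < 14:
        w = w - 8
    total = [w // 23 for j in t if rate == 32 != 19]
    w = total % w
    total = 14
    if t > 9 <= 32:
        t = log(19) // (w - total)
        rate = total + w
    return t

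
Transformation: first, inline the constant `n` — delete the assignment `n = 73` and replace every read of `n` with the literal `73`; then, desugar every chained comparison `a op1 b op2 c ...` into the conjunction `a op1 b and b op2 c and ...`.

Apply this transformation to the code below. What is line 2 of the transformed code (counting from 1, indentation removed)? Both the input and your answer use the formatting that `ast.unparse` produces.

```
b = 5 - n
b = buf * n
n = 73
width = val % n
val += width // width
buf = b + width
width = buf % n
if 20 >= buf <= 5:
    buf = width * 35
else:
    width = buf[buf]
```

Transformed code:
b = 5 - 73
b = buf * 73
width = val % 73
val += width // width
buf = b + width
width = buf % 73
if 20 >= buf and buf <= 5:
    buf = width * 35
else:
    width = buf[buf]

b = buf * 73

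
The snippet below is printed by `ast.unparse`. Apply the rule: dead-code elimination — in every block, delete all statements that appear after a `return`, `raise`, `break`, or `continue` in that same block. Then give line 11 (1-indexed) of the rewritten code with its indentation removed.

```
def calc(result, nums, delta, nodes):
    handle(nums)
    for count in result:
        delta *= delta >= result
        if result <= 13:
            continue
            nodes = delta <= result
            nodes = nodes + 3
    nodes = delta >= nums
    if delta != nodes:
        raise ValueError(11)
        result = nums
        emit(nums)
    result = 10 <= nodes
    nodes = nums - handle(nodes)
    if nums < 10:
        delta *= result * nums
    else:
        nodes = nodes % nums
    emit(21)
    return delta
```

nodes = nums - handle(nodes)

Transformed code:
def calc(result, nums, delta, nodes):
    handle(nums)
    for count in result:
        delta *= delta >= result
        if result <= 13:
            continue
    nodes = delta >= nums
    if delta != nodes:
        raise ValueError(11)
    result = 10 <= nodes
    nodes = nums - handle(nodes)
    if nums < 10:
        delta *= result * nums
    else:
        nodes = nodes % nums
    emit(21)
    return delta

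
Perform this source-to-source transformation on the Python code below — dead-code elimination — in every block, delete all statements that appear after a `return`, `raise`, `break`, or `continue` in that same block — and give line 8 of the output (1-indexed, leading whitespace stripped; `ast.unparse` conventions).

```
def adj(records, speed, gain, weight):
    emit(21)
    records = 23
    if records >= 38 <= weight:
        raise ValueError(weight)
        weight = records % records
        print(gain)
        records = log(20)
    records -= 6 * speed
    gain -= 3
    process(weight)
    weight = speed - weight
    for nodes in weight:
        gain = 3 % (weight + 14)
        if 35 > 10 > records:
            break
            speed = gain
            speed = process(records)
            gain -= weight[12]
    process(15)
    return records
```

process(weight)

Transformed code:
def adj(records, speed, gain, weight):
    emit(21)
    records = 23
    if records >= 38 <= weight:
        raise ValueError(weight)
    records -= 6 * speed
    gain -= 3
    process(weight)
    weight = speed - weight
    for nodes in weight:
        gain = 3 % (weight + 14)
        if 35 > 10 > records:
            break
    process(15)
    return records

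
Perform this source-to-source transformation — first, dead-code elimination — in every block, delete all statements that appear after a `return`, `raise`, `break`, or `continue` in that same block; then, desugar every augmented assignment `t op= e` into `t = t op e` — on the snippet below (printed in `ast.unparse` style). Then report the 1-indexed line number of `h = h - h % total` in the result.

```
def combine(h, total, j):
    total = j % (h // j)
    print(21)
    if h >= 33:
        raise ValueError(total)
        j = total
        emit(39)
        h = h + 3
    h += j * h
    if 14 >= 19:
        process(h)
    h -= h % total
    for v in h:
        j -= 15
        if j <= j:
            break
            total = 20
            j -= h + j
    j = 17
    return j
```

Transformed code:
def combine(h, total, j):
    total = j % (h // j)
    print(21)
    if h >= 33:
        raise ValueError(total)
    h = h + j * h
    if 14 >= 19:
        process(h)
    h = h - h % total
    for v in h:
        j = j - 15
        if j <= j:
            break
    j = 17
    return j

9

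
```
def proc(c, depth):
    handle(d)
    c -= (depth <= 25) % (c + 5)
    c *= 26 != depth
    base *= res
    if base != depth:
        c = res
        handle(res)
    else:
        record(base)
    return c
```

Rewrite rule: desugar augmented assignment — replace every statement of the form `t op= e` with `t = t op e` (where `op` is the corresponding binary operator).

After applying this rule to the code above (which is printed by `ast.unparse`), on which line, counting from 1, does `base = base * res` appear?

Transformed code:
def proc(c, depth):
    handle(d)
    c = c - (depth <= 25) % (c + 5)
    c = c * (26 != depth)
    base = base * res
    if base != depth:
        c = res
        handle(res)
    else:
        record(base)
    return c

5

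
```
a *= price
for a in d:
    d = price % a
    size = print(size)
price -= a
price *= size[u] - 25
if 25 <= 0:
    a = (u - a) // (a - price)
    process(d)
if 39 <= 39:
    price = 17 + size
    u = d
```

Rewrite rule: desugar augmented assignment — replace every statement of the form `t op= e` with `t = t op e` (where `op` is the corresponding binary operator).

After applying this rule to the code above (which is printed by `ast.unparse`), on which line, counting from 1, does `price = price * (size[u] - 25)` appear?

Transformed code:
a = a * price
for a in d:
    d = price % a
    size = print(size)
price = price - a
price = price * (size[u] - 25)
if 25 <= 0:
    a = (u - a) // (a - price)
    process(d)
if 39 <= 39:
    price = 17 + size
    u = d

6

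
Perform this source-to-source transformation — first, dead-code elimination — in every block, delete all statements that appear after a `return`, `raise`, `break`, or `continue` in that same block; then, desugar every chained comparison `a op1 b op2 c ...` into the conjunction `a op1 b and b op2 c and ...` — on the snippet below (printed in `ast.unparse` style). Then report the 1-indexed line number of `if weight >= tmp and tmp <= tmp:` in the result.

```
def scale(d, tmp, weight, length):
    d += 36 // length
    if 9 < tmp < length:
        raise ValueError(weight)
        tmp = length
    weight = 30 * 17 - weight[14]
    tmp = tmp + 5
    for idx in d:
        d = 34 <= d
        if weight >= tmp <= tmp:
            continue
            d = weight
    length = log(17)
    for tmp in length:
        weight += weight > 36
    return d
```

9

Transformed code:
def scale(d, tmp, weight, length):
    d += 36 // length
    if 9 < tmp and tmp < length:
        raise ValueError(weight)
    weight = 30 * 17 - weight[14]
    tmp = tmp + 5
    for idx in d:
        d = 34 <= d
        if weight >= tmp and tmp <= tmp:
            continue
    length = log(17)
    for tmp in length:
        weight += weight > 36
    return d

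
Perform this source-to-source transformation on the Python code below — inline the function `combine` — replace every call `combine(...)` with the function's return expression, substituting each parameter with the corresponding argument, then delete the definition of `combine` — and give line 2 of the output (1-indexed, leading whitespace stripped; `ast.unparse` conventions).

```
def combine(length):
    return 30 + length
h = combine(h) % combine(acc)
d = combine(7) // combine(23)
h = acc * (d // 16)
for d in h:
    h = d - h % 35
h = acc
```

d = (30 + 7) // (30 + 23)

Transformed code:
h = (30 + h) % (30 + acc)
d = (30 + 7) // (30 + 23)
h = acc * (d // 16)
for d in h:
    h = d - h % 35
h = acc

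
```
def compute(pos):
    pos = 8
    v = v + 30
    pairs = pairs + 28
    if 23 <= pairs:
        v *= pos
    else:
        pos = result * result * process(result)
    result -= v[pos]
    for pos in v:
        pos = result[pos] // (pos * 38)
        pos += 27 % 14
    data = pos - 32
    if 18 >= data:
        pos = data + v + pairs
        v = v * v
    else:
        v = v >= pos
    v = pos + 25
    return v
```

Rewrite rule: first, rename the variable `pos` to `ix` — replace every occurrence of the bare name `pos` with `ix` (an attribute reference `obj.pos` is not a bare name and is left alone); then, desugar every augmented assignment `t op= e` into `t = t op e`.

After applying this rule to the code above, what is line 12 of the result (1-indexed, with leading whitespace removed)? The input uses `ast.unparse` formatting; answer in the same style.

Transformed code:
def compute(ix):
    ix = 8
    v = v + 30
    pairs = pairs + 28
    if 23 <= pairs:
        v = v * ix
    else:
        ix = result * result * process(result)
    result = result - v[ix]
    for ix in v:
        ix = result[ix] // (ix * 38)
        ix = ix + 27 % 14
    data = ix - 32
    if 18 >= data:
        ix = data + v + pairs
        v = v * v
    else:
        v = v >= ix
    v = ix + 25
    return v

ix = ix + 27 % 14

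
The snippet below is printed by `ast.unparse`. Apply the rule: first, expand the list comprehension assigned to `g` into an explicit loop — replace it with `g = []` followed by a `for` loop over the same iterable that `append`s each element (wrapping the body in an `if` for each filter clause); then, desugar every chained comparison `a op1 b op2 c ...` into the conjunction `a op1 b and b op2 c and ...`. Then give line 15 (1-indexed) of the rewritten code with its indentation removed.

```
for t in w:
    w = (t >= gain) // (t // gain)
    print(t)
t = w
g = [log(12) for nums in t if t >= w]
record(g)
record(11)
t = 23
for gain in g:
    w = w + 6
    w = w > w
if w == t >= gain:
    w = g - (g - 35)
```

Transformed code:
for t in w:
    w = (t >= gain) // (t // gain)
    print(t)
t = w
g = []
for nums in t:
    if t >= w:
        g.append(log(12))
record(g)
record(11)
t = 23
for gain in g:
    w = w + 6
    w = w > w
if w == t and t >= gain:
    w = g - (g - 35)

if w == t and t >= gain:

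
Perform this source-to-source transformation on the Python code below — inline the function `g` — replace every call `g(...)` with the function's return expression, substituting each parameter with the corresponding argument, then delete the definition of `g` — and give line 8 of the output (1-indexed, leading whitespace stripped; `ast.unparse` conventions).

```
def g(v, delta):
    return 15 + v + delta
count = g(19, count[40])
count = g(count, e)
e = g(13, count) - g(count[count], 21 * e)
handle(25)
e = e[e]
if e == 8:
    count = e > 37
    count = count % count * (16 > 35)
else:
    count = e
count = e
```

count = count % count * (16 > 35)

Transformed code:
count = 15 + 19 + count[40]
count = 15 + count + e
e = 15 + 13 + count - (15 + count[count] + 21 * e)
handle(25)
e = e[e]
if e == 8:
    count = e > 37
    count = count % count * (16 > 35)
else:
    count = e
count = e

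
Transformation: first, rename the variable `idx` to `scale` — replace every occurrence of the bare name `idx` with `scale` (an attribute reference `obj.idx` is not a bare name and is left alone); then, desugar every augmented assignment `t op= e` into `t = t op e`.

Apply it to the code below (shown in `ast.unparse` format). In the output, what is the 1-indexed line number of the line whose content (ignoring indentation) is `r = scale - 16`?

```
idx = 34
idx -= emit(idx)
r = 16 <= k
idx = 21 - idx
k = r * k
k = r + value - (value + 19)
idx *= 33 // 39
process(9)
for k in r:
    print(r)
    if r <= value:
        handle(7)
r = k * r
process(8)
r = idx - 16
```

Transformed code:
scale = 34
scale = scale - emit(scale)
r = 16 <= k
scale = 21 - scale
k = r * k
k = r + value - (value + 19)
scale = scale * (33 // 39)
process(9)
for k in r:
    print(r)
    if r <= value:
        handle(7)
r = k * r
process(8)
r = scale - 16

15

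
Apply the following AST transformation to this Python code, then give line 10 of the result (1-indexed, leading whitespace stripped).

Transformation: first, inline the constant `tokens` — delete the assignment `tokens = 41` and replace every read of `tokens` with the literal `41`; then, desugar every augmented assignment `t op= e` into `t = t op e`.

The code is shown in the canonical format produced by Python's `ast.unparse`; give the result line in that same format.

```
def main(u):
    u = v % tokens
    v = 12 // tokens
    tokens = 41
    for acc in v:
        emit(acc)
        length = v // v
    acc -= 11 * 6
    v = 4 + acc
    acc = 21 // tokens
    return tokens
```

return 41

Transformed code:
def main(u):
    u = v % 41
    v = 12 // 41
    for acc in v:
        emit(acc)
        length = v // v
    acc = acc - 11 * 6
    v = 4 + acc
    acc = 21 // 41
    return 41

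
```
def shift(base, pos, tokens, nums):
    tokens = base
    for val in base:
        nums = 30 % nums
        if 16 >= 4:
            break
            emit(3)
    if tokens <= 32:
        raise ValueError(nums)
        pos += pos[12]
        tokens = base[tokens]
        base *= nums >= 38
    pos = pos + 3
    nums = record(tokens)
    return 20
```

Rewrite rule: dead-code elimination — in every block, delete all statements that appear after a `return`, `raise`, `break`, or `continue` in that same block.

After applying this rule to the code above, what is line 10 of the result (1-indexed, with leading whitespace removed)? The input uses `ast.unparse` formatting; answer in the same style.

nums = record(tokens)

Transformed code:
def shift(base, pos, tokens, nums):
    tokens = base
    for val in base:
        nums = 30 % nums
        if 16 >= 4:
            break
    if tokens <= 32:
        raise ValueError(nums)
    pos = pos + 3
    nums = record(tokens)
    return 20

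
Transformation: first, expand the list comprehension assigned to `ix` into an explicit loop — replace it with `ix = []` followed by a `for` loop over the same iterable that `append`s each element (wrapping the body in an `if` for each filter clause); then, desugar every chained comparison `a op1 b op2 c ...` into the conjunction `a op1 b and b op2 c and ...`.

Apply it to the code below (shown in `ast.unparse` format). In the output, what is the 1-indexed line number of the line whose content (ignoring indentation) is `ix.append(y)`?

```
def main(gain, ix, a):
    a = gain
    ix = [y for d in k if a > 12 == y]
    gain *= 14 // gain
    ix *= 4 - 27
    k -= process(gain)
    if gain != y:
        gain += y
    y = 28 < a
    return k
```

Transformed code:
def main(gain, ix, a):
    a = gain
    ix = []
    for d in k:
        if a > 12 and 12 == y:
            ix.append(y)
    gain *= 14 // gain
    ix *= 4 - 27
    k -= process(gain)
    if gain != y:
        gain += y
    y = 28 < a
    return k

6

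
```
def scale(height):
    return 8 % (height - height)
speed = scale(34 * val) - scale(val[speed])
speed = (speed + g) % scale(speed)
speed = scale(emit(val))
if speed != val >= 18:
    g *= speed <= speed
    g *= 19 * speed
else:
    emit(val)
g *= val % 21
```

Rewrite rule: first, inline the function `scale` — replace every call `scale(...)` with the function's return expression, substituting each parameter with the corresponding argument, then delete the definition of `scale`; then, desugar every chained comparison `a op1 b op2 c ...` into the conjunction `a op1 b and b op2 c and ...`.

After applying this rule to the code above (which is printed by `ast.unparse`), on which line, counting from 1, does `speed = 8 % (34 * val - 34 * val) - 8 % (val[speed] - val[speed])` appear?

1

Transformed code:
speed = 8 % (34 * val - 34 * val) - 8 % (val[speed] - val[speed])
speed = (speed + g) % (8 % (speed - speed))
speed = 8 % (emit(val) - emit(val))
if speed != val and val >= 18:
    g *= speed <= speed
    g *= 19 * speed
else:
    emit(val)
g *= val % 21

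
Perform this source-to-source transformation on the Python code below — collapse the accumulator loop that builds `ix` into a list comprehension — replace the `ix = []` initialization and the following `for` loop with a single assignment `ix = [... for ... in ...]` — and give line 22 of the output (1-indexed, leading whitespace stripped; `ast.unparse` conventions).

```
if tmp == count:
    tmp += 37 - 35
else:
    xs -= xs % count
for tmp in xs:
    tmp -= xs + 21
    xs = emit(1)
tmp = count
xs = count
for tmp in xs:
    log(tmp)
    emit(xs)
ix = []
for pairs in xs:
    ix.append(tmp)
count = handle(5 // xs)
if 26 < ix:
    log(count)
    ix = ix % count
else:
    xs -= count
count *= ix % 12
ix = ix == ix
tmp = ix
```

Transformed code:
if tmp == count:
    tmp += 37 - 35
else:
    xs -= xs % count
for tmp in xs:
    tmp -= xs + 21
    xs = emit(1)
tmp = count
xs = count
for tmp in xs:
    log(tmp)
    emit(xs)
ix = [tmp for pairs in xs]
count = handle(5 // xs)
if 26 < ix:
    log(count)
    ix = ix % count
else:
    xs -= count
count *= ix % 12
ix = ix == ix
tmp = ix

tmp = ix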